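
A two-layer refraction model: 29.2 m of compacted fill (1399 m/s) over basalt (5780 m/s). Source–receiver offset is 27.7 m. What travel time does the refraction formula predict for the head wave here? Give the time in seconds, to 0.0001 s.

θ_c = arcsin(V₁/V₂) = arcsin(1399/5780) = 14.01°, cos θ_c = 0.9703.
Intercept time tᵢ = 2h cos θ_c / V₁ = 2·29.2·0.9703/1399 = 0.04050 s.
t = x/V₂ + tᵢ = 27.7/5780 + 0.04050 = 0.04530 s.

0.0453 s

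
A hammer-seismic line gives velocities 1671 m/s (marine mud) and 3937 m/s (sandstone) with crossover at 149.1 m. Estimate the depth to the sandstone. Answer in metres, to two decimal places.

x_cross = 2h·√((V₂+V₁)/(V₂−V₁)) → h = x_cross / (2·√((V₂+V₁)/(V₂−V₁))).
√((V₂+V₁)/(V₂−V₁)) = √((3937+1671)/(3937−1671)) = 1.5732.
h = 149.1 / (2·1.5732) = 47.39 m.

47.39 m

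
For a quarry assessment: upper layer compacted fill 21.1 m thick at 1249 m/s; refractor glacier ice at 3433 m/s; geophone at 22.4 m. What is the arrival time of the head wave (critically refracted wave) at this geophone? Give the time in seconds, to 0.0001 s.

0.0380 s

t = x/V₂ + 2h·√(V₂²−V₁²)/(V₁V₂).
√(V₂²−V₁²) = √(3433²−1249²) = 3197.7 m/s; delay term = 2·21.1·3197.7/(1249·3433) = 0.03147 s.
t = 22.4/3433 + 0.03147 = 0.03800 s.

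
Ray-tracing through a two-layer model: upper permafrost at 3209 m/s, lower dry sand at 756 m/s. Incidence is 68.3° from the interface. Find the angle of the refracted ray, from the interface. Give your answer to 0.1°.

Angle from the normal: 90° − 68.3° = 21.7°.
sin θ₁/V₁ = sin θ₂/V₂ ⇒ sin θ₂ = 756·sin 21.7°/3209 = 756·0.3697/3209 = 0.0871.
θ₂ = sin⁻¹(0.0871) = 5.00° (from vertical).
From the interface: 90° − 5.00° = 85.00°.

85.0°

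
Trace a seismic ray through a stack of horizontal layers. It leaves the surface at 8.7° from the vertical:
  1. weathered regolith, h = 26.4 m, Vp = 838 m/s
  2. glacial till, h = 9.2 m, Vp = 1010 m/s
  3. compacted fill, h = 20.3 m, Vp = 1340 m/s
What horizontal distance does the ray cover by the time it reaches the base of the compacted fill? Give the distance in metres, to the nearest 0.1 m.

10.8 m

Apply Snell's law at each interface; in layer i the horizontal offset is hᵢ·tan θᵢ.
Layer 1: θ = 8.70°; offset = 26.4·tan 8.70° = 4.040 m.
Layer 2: sin θ = 1010·sin 8.7°/838 = 0.1823, θ = 10.50°; offset = 9.2·tan 10.50° = 1.706 m.
Layer 3: sin θ = 1340·sin 8.7°/838 = 0.2419, θ = 14.00°; offset = 20.3·tan 14.00° = 5.060 m.
Σ offsets = 10.806 m.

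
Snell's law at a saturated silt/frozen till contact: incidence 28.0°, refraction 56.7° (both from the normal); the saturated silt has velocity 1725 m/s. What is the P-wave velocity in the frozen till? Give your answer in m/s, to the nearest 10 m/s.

3070 m/s

sin 28.0° = 0.4695; sin 56.7° = 0.8358.
V₂ = V₁·(sin θ₂/sin θ₁) = 1725·(0.8358/0.4695) = 3071.04 m/s.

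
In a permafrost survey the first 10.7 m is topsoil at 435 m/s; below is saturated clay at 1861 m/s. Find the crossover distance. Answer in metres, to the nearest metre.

27 m

θ_c = arcsin(435/1861) = 13.52°, so cos θ_c = 0.9723 and tᵢ = 2h cos θ_c/V₁ = 0.0478 s.
At crossover x/V₁ = x/V₂ + tᵢ ⇒ x = tᵢ/(1/V₁ − 1/V₂) = 0.04783/(2.2989e-03 − 5.3735e-04) = 27.15 m.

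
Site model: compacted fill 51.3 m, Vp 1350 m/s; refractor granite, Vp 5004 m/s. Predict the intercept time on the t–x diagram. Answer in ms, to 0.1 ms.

73.2 ms

tᵢ = 2h·√(V₂²−V₁²)/(V₁V₂).
√(V₂²−V₁²) = √(5004²−1350²) = 4818.5 m/s.
tᵢ = 2·51.3·4818.5/(1350·5004) = 0.07318 s.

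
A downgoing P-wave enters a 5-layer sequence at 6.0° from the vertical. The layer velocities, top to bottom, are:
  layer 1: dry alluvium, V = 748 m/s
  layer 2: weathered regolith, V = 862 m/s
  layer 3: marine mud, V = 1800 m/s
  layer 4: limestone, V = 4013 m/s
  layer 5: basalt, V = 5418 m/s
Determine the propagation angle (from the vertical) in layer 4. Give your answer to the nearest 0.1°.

34.1°

Ray parameter p = sin 6.0° / 748 = 1.3974e-04 s/m.
sin θ_4 = p·V_4 = 1.3974e-04 × 4013 = 0.5608.
θ_4 = arcsin 0.5608 = 34.11°.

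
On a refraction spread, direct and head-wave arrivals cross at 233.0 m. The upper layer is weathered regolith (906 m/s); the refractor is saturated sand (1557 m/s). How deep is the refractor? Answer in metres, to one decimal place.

x_cross = 2h·√((V₂+V₁)/(V₂−V₁)) → h = x_cross / (2·√((V₂+V₁)/(V₂−V₁))).
√((V₂+V₁)/(V₂−V₁)) = √((1557+906)/(1557−906)) = 1.9451.
h = 233.0 / (2·1.9451) = 59.89 m.

59.9 m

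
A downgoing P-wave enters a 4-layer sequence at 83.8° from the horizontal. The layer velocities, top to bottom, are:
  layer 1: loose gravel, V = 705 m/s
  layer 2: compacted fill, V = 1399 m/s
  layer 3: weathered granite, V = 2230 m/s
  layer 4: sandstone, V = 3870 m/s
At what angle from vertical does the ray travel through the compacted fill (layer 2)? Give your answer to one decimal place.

From the normal: θ₁ = 90° − 83.8° = 6.2°.
Snell's law across each interface conserves sin θ / V, so sin θ_2 = V_2·sin θ₁/V₁.
sin θ_2 = 1399 × sin 6.2° / 705 = 0.2143.
θ_2 = arcsin 0.2143 = 12.38°.

12.4°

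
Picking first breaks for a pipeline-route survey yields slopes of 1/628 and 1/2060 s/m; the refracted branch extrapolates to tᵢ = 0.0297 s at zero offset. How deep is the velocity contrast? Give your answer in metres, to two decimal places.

h = tᵢ·V₁·V₂ / (2·√(V₂²−V₁²)).
√(V₂²−V₁²) = √(2060² − 628²) = 1961.9 m/s.
h = 0.0297 s × 628 × 2060 / (2 × 1961.9) = 9.79 m.

9.79 m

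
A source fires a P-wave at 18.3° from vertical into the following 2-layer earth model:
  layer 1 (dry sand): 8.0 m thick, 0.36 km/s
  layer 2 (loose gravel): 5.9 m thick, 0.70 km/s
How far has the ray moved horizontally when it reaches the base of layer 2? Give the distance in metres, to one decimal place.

7.2 m

Apply Snell's law at each interface; in layer i the horizontal offset is hᵢ·tan θᵢ.
Layer 1: θ = 18.30°; offset = 8.0·tan 18.30° = 2.646 m.
Layer 2: sin θ = 0.70·sin 18.3°/0.36 = 0.6105, θ = 37.63°; offset = 5.9·tan 37.63° = 4.548 m.
Σ offsets = 7.194 m.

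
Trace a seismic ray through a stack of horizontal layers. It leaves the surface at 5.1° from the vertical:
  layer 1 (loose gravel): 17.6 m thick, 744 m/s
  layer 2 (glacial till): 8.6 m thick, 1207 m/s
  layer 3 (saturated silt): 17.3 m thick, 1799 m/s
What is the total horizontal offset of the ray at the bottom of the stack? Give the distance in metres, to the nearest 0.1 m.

6.6 m

p = sin θ₁/V₁ = sin 5.1°/744 = 1.1948e-04 s/m is conserved through the stack.
Layer 1: θ = 5.10°; offset = 17.6·tan 5.10° = 1.571 m.
Layer 2: sin θ = p·1207 = 0.1442 → θ = 8.29°; offset = 8.6·tan 8.29° = 1.253 m.
Layer 3: sin θ = p·1799 = 0.2149 → θ = 12.41°; offset = 17.3·tan 12.41° = 3.808 m.
Total horizontal offset = 6.632 m.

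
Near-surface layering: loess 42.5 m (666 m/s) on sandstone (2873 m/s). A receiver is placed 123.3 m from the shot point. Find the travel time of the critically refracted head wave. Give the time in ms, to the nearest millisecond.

167 ms

t = x/V₂ + 2h·√(V₂²−V₁²)/(V₁V₂).
√(V₂²−V₁²) = √(2873²−666²) = 2794.7 m/s; delay term = 2·42.5·2794.7/(666·2873) = 0.12415 s.
t = 123.3/2873 + 0.12415 = 0.16707 s.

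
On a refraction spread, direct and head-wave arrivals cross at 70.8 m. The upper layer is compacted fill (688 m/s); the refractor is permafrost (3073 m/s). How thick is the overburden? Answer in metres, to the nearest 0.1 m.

28.2 m

x_cross = 2h·√((V₂+V₁)/(V₂−V₁)) → h = x_cross / (2·√((V₂+V₁)/(V₂−V₁))).
√((V₂+V₁)/(V₂−V₁)) = √((3073+688)/(3073−688)) = 1.2558.
h = 70.8 / (2·1.2558) = 28.19 m.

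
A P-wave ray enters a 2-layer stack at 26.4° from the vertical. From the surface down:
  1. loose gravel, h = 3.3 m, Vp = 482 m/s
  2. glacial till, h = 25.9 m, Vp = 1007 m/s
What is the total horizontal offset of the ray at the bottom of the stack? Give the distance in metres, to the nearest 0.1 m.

Ray parameter p = sin 26.4° / 482 m/s = 9.2248e-04 s/m.
Layer 1: θ = 26.40°; offset = 3.3·tan 26.40° = 1.638 m.
Layer 2: sin θ = p·1007 = 0.9289 → θ = 68.27°; offset = 25.9·tan 68.27° = 64.984 m.
Σ offsets = 66.622 m.

66.6 m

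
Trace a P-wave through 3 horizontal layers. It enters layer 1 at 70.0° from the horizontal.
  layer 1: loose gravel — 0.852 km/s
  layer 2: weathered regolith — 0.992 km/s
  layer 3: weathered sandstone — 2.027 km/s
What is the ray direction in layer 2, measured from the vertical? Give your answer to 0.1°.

23.5°

From the normal: θ₁ = 90° − 70.0° = 20.0°.
Snell's law across each interface conserves sin θ / V, so sin θ_2 = V_2·sin θ₁/V₁.
sin θ_2 = 0.992 × sin 20.0° / 0.852 = 0.3982.
θ_2 = 23.47° from the vertical.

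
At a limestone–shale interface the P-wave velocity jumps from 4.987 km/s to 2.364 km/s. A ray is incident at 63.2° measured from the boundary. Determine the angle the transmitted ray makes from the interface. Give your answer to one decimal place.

77.7°

Convert to the normal: θ₁ = 90° − 63.2° = 26.8°.
sin θ₁/V₁ = sin θ₂/V₂ ⇒ sin θ₂ = 2.364·sin 26.8°/4.987 = 2.364·0.4509/4.987 = 0.2137.
θ₂ = sin⁻¹(0.2137) = 12.34° (from vertical).
From the interface: 90° − 12.34° = 77.66°.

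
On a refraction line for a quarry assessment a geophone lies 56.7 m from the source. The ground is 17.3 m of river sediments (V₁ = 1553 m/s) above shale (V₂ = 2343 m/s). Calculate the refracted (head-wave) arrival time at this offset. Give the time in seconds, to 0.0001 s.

0.0409 s

t = x/V₂ + 2h·√(V₂²−V₁²)/(V₁V₂).
√(V₂²−V₁²) = √(2343²−1553²) = 1754.4 m/s; delay term = 2·17.3·1754.4/(1553·2343) = 0.01668 s.
t = 56.7/2343 + 0.01668 = 0.04088 s.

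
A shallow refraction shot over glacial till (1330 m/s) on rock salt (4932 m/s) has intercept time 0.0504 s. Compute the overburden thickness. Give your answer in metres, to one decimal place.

θ_c = arcsin(1330/4932) = 15.64°; cos θ_c = 0.9630.
tᵢ = 2h cos θ_c/V₁ ⇒ h = tᵢ·V₁/(2 cos θ_c) = 0.0504·1330/(2·0.9630) = 34.81 m.

34.8 m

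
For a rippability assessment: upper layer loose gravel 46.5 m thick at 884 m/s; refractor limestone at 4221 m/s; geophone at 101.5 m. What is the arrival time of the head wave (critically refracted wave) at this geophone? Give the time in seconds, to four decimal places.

θ_c = arcsin(V₁/V₂) = arcsin(884/4221) = 12.09°, cos θ_c = 0.9778.
Intercept time tᵢ = 2h cos θ_c / V₁ = 2·46.5·0.9778/884 = 0.10287 s.
t = x/V₂ + tᵢ = 101.5/4221 + 0.10287 = 0.12692 s.

0.1269 s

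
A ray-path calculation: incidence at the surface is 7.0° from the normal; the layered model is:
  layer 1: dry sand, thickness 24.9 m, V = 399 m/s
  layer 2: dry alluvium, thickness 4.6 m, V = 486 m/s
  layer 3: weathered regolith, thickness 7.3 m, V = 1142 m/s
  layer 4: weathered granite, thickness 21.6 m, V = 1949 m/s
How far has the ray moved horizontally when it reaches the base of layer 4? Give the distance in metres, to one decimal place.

Ray parameter p = sin 7.0° / 399 m/s = 3.0544e-04 s/m.
Layer 1: θ = 7.00°; offset = 24.9·tan 7.00° = 3.057 m.
Layer 2: sin θ = p·486 = 0.1484 → θ = 8.54°; offset = 4.6·tan 8.54° = 0.690 m.
Layer 3: sin θ = p·1142 = 0.3488 → θ = 20.41°; offset = 7.3·tan 20.41° = 2.717 m.
Layer 4: sin θ = p·1949 = 0.5953 → θ = 36.53°; offset = 21.6·tan 36.53° = 16.003 m.
Σ offsets = 22.468 m.

22.5 m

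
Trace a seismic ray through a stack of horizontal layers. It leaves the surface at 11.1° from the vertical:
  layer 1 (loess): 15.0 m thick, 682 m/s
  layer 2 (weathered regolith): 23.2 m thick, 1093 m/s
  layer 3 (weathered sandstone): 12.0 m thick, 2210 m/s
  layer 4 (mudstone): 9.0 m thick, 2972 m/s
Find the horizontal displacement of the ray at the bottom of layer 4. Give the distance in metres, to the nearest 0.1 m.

33.9 m

Ray parameter p = sin 11.1° / 682 m/s = 2.8229e-04 s/m.
Layer 1: θ = 11.10°; offset = 15.0·tan 11.10° = 2.943 m.
Layer 2: sin θ = p·1093 = 0.3085 → θ = 17.97°; offset = 23.2·tan 17.97° = 7.525 m.
Layer 3: sin θ = p·2210 = 0.6239 → θ = 38.60°; offset = 12.0·tan 38.60° = 9.579 m.
Layer 4: sin θ = p·2972 = 0.8390 → θ = 57.03°; offset = 9.0·tan 57.03° = 13.875 m.
Σ offsets = 33.923 m.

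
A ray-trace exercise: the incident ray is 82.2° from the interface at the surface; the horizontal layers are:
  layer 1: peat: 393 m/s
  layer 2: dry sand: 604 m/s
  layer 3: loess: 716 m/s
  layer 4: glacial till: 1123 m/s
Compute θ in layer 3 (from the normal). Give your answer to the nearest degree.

14°

From the normal: θ₁ = 90° − 82.2° = 7.8°.
Snell's law across each interface conserves sin θ / V, so sin θ_3 = V_3·sin θ₁/V₁.
sin θ_3 = 716 × sin 7.8° / 393 = 0.2473.
θ_3 = 14.32° from the vertical.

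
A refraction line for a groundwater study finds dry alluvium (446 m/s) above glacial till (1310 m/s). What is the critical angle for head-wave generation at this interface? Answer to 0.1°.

19.9°

At critical incidence the refracted ray runs along the interface (θ₂ = 90°), so sin θ_c = V₁/V₂.
θ_c = arcsin(446/1310) = arcsin 0.3405 = 19.90°.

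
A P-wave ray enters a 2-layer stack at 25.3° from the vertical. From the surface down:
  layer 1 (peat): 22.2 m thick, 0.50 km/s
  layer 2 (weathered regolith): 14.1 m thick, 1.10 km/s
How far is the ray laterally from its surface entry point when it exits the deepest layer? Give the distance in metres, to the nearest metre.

49 m

p = sin θ₁/V₁ = sin 25.3°/0.50 = 8.5472e-01 s/km is conserved through the stack.
Layer 1: θ = 25.30°; offset = 22.2·tan 25.30° = 10.494 m.
Layer 2: sin θ = p·1.10 = 0.9402 → θ = 70.08°; offset = 14.1·tan 70.08° = 38.915 m.
Summing the layer offsets gives 49.409 m.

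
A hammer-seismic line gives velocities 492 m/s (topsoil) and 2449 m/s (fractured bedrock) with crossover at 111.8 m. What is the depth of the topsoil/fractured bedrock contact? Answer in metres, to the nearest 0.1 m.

45.6 m

x_cross = 2h·√((V₂+V₁)/(V₂−V₁)) → h = x_cross / (2·√((V₂+V₁)/(V₂−V₁))).
√((V₂+V₁)/(V₂−V₁)) = √((2449+492)/(2449−492)) = 1.2259.
h = 111.8 / (2·1.2259) = 45.60 m.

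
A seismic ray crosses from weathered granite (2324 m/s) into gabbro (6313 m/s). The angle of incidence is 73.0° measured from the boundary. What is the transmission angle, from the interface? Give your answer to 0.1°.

Convert to the normal: θ₁ = 90° − 73.0° = 17.0°.
sin θ₁/V₁ = sin θ₂/V₂ ⇒ sin θ₂ = 6313·sin 17.0°/2324 = 6313·0.2924/2324 = 0.7942.
θ₂ = arcsin 0.7942 = 52.58° from the normal.
From the interface: 90° − 52.58° = 37.42°.

37.4°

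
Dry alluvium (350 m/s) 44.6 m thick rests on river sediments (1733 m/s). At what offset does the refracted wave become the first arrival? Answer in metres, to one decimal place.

θ_c = arcsin(350/1733) = 11.65°, so cos θ_c = 0.9794 and tᵢ = 2h cos θ_c/V₁ = 0.2496 s.
At crossover x/V₁ = x/V₂ + tᵢ ⇒ x = tᵢ/(1/V₁ − 1/V₂) = 0.24961/(2.8571e-03 − 5.7703e-04) = 109.47 m.

109.5 m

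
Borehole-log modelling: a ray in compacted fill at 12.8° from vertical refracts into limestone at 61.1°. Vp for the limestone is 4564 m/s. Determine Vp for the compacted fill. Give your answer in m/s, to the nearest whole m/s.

Snell's law: sin 12.8°/V₁ = sin 61.1°/V₂.
V₁ = V₂·sin 12.8°/sin 61.1° = 4564 × 0.2531 = 1154.98 m/s.

1155 m/s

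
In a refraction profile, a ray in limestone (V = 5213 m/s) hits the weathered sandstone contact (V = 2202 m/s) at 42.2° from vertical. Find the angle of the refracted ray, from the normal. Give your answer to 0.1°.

16.5°

Snell's law: sin θ₂ = (V₂/V₁)·sin θ₁ = (2202/5213)·sin 42.2° = 0.2837.
θ₂ = arcsin 0.2837 = 16.48° from the normal.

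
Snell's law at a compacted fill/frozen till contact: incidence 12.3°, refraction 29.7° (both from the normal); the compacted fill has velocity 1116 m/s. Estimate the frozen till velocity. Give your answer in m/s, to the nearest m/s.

2596 m/s

sin 12.3° = 0.2130; sin 29.7° = 0.4955.
V₂ = V₁·(sin θ₂/sin θ₁) = 1116·(0.4955/0.2130) = 2595.55 m/s.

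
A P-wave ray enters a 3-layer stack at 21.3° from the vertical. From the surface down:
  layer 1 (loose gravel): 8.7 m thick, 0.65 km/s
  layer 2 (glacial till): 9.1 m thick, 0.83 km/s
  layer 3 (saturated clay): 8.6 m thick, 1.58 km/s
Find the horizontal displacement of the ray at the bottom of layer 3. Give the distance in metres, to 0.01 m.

24.33 m

Ray parameter p = sin 21.3° / 0.65 km/s = 5.5885e-01 s/km.
Layer 1: θ = 21.30°; offset = 8.7·tan 21.30° = 3.3920 m.
Layer 2: sin θ = p·0.83 = 0.4638 → θ = 27.64°; offset = 9.1·tan 27.64° = 4.7645 m.
Layer 3: sin θ = p·1.58 = 0.8830 → θ = 62.00°; offset = 8.6·tan 62.00° = 16.1769 m.
Summing the layer offsets gives 24.3335 m.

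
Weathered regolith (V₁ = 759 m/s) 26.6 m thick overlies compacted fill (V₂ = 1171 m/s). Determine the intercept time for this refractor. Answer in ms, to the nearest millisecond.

tᵢ = 2h·√(V₂²−V₁²)/(V₁V₂).
√(V₂²−V₁²) = √(1171²−759²) = 891.7 m/s.
tᵢ = 2·26.6·891.7/(759·1171) = 0.05338 s.

53 ms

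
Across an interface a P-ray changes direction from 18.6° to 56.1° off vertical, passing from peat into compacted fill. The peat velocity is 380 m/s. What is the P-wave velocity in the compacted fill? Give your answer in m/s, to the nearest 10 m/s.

Snell's law: sin 18.6°/V₁ = sin 56.1°/V₂.
V₂ = V₁·sin 56.1°/sin 18.6° = 380 × 2.6023 = 988.86 m/s.

990 m/s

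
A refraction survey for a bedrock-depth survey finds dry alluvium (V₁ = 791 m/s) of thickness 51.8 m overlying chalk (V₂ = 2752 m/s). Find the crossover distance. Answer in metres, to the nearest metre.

x_cross = 2h·√((V₂+V₁)/(V₂−V₁)).
(V₂+V₁)/(V₂−V₁) = (2752+791)/(2752−791) = 1.8067; √ = 1.3441.
x_cross = 2·51.8·1.3441 = 139.25 m.

139 m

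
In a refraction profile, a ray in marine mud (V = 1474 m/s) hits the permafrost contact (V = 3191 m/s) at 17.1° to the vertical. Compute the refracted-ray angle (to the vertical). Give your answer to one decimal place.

sin θ₁/V₁ = sin θ₂/V₂ ⇒ sin θ₂ = 3191·sin 17.1°/1474 = 3191·0.2940/1474 = 0.6366.
θ₂ = sin⁻¹(0.6366) = 39.54° (from vertical).

39.5°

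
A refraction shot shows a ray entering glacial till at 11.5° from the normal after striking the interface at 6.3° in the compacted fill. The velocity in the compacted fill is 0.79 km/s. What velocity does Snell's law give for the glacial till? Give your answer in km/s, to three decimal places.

1.435 km/s

sin 6.3° = 0.1097; sin 11.5° = 0.1994.
V₂ = V₁·(sin θ₂/sin θ₁) = 0.79·(0.1994/0.1097) = 1.435 km/s.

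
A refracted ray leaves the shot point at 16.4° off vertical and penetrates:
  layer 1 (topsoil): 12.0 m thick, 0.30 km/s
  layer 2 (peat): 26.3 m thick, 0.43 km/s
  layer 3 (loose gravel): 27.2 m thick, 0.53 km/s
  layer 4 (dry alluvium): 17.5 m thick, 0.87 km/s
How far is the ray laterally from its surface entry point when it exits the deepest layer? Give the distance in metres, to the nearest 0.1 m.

Apply Snell's law at each interface; in layer i the horizontal offset is hᵢ·tan θᵢ.
Layer 1: θ = 16.40°; offset = 12.0·tan 16.40° = 3.532 m.
Layer 2: sin θ = 0.43·sin 16.4°/0.30 = 0.4047, θ = 23.87°; offset = 26.3·tan 23.87° = 11.639 m.
Layer 3: sin θ = 0.53·sin 16.4°/0.30 = 0.4988, θ = 29.92°; offset = 27.2·tan 29.92° = 15.654 m.
Layer 4: sin θ = 0.87·sin 16.4°/0.30 = 0.8188, θ = 54.96°; offset = 17.5·tan 54.96° = 24.959 m.
Total horizontal offset = 55.784 m.

55.8 m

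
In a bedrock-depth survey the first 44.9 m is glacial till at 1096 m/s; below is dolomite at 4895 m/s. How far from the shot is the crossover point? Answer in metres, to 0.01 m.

112.77 m

θ_c = arcsin(1096/4895) = 12.94°, so cos θ_c = 0.9746 and tᵢ = 2h cos θ_c/V₁ = 0.0799 s.
At crossover x/V₁ = x/V₂ + tᵢ ⇒ x = tᵢ/(1/V₁ − 1/V₂) = 0.07985/(9.1241e-04 − 2.0429e-04) = 112.77 m.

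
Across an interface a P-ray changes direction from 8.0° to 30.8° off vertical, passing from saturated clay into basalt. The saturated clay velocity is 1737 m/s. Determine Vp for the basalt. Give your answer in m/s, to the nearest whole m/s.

6391 m/s

sin 8.0° = 0.1392; sin 30.8° = 0.5120.
V₂ = V₁·(sin θ₂/sin θ₁) = 1737·(0.5120/0.1392) = 6390.74 m/s.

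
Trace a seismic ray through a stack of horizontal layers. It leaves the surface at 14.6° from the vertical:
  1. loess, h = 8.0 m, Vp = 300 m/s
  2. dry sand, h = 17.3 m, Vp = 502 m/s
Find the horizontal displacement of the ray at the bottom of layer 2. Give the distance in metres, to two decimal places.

10.13 m

p = sin θ₁/V₁ = sin 14.6°/300 = 8.4023e-04 s/m is conserved through the stack.
Layer 1: θ = 14.60°; offset = 8.0·tan 14.60° = 2.0838 m.
Layer 2: sin θ = p·502 = 0.4218 → θ = 24.95°; offset = 17.3·tan 24.95° = 8.0480 m.
Summing the layer offsets gives 10.1319 m.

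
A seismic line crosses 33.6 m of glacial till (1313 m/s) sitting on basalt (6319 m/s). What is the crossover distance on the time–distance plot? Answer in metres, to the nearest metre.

83 m

θ_c = arcsin(1313/6319) = 11.99°, so cos θ_c = 0.9782 and tᵢ = 2h cos θ_c/V₁ = 0.0501 s.
At crossover x/V₁ = x/V₂ + tᵢ ⇒ x = tᵢ/(1/V₁ − 1/V₂) = 0.05006/(7.6161e-04 − 1.5825e-04) = 82.97 m.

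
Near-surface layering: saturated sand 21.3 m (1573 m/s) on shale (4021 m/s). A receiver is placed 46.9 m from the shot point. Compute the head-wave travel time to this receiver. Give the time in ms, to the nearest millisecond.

θ_c = arcsin(V₁/V₂) = arcsin(1573/4021) = 23.03°, cos θ_c = 0.9203.
Intercept time tᵢ = 2h cos θ_c / V₁ = 2·21.3·0.9203/1573 = 0.02492 s.
t = x/V₂ + tᵢ = 46.9/4021 + 0.02492 = 0.03659 s.

37 ms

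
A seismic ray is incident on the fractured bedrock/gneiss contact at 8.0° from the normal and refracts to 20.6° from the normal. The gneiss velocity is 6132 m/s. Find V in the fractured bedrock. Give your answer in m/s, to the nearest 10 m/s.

Snell's law: sin 8.0°/V₁ = sin 20.6°/V₂.
V₁ = V₂·sin 8.0°/sin 20.6° = 6132 × 0.3956 = 2425.55 m/s.

2430 m/s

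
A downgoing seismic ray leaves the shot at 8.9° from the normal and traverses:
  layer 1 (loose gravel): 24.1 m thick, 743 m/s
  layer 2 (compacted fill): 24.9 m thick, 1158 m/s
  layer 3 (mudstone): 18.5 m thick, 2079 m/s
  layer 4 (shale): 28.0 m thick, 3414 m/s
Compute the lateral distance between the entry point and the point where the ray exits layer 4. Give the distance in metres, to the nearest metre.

47 m

Apply Snell's law at each interface; in layer i the horizontal offset is hᵢ·tan θᵢ.
Layer 1: θ = 8.90°; offset = 24.1·tan 8.90° = 3.774 m.
Layer 2: sin θ = 1158·sin 8.9°/743 = 0.2411, θ = 13.95°; offset = 24.9·tan 13.95° = 6.187 m.
Layer 3: sin θ = 2079·sin 8.9°/743 = 0.4329, θ = 25.65°; offset = 18.5·tan 25.65° = 8.884 m.
Layer 4: sin θ = 3414·sin 8.9°/743 = 0.7109, θ = 45.31°; offset = 28.0·tan 45.31° = 28.301 m.
Total horizontal offset = 47.146 m.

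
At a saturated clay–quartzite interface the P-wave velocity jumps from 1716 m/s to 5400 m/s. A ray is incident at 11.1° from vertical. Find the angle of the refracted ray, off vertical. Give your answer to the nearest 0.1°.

Snell's law: sin θ₂ = (V₂/V₁)·sin θ₁ = (5400/1716)·sin 11.1° = 0.6058.
θ₂ = arcsin 0.6058 = 37.29° from the normal.

37.3°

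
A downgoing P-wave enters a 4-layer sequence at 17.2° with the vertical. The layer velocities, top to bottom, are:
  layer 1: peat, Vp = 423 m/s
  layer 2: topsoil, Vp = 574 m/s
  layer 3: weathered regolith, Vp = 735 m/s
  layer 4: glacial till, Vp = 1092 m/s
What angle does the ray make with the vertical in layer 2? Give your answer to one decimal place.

Snell's law across each interface conserves sin θ / V, so sin θ_2 = V_2·sin θ₁/V₁.
sin θ_2 = 574 × sin 17.2° / 423 = 0.4013.
θ_2 = arcsin 0.4013 = 23.66°.

23.7°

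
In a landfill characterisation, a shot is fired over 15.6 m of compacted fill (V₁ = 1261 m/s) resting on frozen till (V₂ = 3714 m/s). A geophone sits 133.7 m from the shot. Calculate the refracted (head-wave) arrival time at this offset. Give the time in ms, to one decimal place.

t = x/V₂ + 2h·√(V₂²−V₁²)/(V₁V₂).
√(V₂²−V₁²) = √(3714²−1261²) = 3493.4 m/s; delay term = 2·15.6·3493.4/(1261·3714) = 0.02327 s.
t = 133.7/3714 + 0.02327 = 0.05927 s.

59.3 ms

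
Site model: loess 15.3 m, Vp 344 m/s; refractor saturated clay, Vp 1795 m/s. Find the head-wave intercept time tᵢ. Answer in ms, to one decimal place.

θ_c = arcsin(V₁/V₂) = arcsin(344/1795) = 11.05°; cos θ_c = 0.9815.
tᵢ = 2h·cos θ_c / V₁ = 2·15.3·0.9815 / 344 = 0.08730 s.

87.3 ms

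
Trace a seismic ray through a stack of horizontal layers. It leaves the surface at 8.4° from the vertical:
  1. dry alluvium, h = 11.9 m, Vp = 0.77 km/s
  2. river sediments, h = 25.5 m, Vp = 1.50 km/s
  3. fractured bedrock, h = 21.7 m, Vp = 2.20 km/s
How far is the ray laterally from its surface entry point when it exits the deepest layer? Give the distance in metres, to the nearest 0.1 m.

Ray parameter p = sin 8.4° / 0.77 km/s = 1.8972e-01 s/km.
Layer 1: θ = 8.40°; offset = 11.9·tan 8.40° = 1.757 m.
Layer 2: sin θ = p·1.50 = 0.2846 → θ = 16.53°; offset = 25.5·tan 16.53° = 7.570 m.
Layer 3: sin θ = p·2.20 = 0.4174 → θ = 24.67°; offset = 21.7·tan 24.67° = 9.967 m.
Σ offsets = 19.294 m.

19.3 m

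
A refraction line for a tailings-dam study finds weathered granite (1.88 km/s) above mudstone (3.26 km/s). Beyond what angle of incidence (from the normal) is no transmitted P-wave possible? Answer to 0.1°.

At critical incidence the refracted ray runs along the interface (θ₂ = 90°), so sin θ_c = V₁/V₂.
θ_c = arcsin(1.88/3.26) = arcsin 0.5767 = 35.22°.

35.2°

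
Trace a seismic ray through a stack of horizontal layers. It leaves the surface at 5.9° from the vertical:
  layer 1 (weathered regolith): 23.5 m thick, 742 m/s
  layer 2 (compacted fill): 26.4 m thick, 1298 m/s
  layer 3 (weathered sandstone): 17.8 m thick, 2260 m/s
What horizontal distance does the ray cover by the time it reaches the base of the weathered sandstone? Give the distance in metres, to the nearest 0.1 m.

13.1 m

Ray parameter p = sin 5.9° / 742 m/s = 1.3853e-04 s/m.
Layer 1: θ = 5.90°; offset = 23.5·tan 5.90° = 2.428 m.
Layer 2: sin θ = p·1298 = 0.1798 → θ = 10.36°; offset = 26.4·tan 10.36° = 4.826 m.
Layer 3: sin θ = p·2260 = 0.3131 → θ = 18.25°; offset = 17.8·tan 18.25° = 5.868 m.
Σ offsets = 13.122 m.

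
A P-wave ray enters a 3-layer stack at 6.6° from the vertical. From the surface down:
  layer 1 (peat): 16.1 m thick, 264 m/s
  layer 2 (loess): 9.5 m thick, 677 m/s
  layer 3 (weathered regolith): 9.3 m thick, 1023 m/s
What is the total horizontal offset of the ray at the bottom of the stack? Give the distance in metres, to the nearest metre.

Ray parameter p = sin 6.6° / 264 m/s = 4.3537e-04 s/m.
Layer 1: θ = 6.60°; offset = 16.1·tan 6.60° = 1.863 m.
Layer 2: sin θ = p·677 = 0.2947 → θ = 17.14°; offset = 9.5·tan 17.14° = 2.930 m.
Layer 3: sin θ = p·1023 = 0.4454 → θ = 26.45°; offset = 9.3·tan 26.45° = 4.626 m.
Σ offsets = 9.419 m.

9 m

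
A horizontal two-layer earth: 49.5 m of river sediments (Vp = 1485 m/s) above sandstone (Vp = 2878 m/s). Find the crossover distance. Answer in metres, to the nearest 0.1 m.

x_cross = 2h·√((V₂+V₁)/(V₂−V₁)).
(V₂+V₁)/(V₂−V₁) = (2878+1485)/(2878−1485) = 3.1321; √ = 1.7698.
x_cross = 2·49.5·1.7698 = 175.21 m.

175.2 m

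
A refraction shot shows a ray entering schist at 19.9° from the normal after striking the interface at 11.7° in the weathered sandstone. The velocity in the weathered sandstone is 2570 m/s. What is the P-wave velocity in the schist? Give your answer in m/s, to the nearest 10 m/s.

4310 m/s

Snell's law: sin 11.7°/V₁ = sin 19.9°/V₂.
V₂ = V₁·sin 19.9°/sin 11.7° = 2570 × 1.6785 = 4313.76 m/s.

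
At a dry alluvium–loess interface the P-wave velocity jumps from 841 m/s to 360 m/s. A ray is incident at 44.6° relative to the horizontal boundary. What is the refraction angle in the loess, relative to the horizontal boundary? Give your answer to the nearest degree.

72°

Convert to the normal: θ₁ = 90° − 44.6° = 45.4°.
sin θ₁/V₁ = sin θ₂/V₂ ⇒ sin θ₂ = 360·sin 45.4°/841 = 360·0.7120/841 = 0.3048.
θ₂ = sin⁻¹(0.3048) = 17.75° (from vertical).
From the interface: 90° − 17.75° = 72.25°.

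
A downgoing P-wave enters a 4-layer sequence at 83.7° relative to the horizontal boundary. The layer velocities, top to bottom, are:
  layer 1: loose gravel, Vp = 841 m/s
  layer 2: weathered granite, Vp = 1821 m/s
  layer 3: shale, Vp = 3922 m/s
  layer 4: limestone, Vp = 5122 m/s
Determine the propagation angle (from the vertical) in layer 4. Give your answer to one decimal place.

From the normal: θ₁ = 90° − 83.7° = 6.3°.
Ray parameter p = sin 6.3° / 841 = 1.3048e-04 s/m.
sin θ_4 = p·V_4 = 1.3048e-04 × 5122 = 0.6683.
θ_4 = 41.94° from the vertical.

41.9°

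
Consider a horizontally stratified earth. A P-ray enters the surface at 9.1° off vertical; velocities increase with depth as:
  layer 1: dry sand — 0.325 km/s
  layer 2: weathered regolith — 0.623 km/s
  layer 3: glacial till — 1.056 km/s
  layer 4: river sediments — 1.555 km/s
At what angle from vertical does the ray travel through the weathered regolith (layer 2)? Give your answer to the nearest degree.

18°

Ray parameter p = sin 9.1° / 0.325 = 4.8664e-01 s/km.
sin θ_2 = p·V_2 = 4.8664e-01 × 0.623 = 0.3032.
θ_2 = 17.65° from the vertical.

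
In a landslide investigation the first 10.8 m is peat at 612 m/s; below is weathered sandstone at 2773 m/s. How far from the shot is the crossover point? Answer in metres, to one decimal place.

27.0 m

x_cross = 2h·√((V₂+V₁)/(V₂−V₁)).
(V₂+V₁)/(V₂−V₁) = (2773+612)/(2773−612) = 1.5664; √ = 1.2516.
x_cross = 2·10.8·1.2516 = 27.03 m.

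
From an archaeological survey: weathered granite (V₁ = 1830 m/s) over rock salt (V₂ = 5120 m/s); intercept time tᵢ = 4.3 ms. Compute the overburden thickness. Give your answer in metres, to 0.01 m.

4.21 m

θ_c = arcsin(1830/5120) = 20.94°; cos θ_c = 0.9339.
tᵢ = 2h cos θ_c/V₁ ⇒ h = tᵢ·V₁/(2 cos θ_c) = 0.0043·1830/(2·0.9339) = 4.21 m.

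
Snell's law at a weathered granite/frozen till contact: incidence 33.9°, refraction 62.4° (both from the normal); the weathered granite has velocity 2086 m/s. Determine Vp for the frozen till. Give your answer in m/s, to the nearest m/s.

Snell's law: sin 33.9°/V₁ = sin 62.4°/V₂.
V₂ = V₁·sin 62.4°/sin 33.9° = 2086 × 1.5889 = 3314.45 m/s.

3314 m/s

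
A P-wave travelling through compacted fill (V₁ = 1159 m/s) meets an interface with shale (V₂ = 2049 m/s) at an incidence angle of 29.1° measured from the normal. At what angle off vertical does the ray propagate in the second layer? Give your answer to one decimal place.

59.3°

Snell's law: sin θ₂ = (V₂/V₁)·sin θ₁ = (2049/1159)·sin 29.1° = 0.8598.
θ₂ = arcsin 0.8598 = 59.29° from the normal.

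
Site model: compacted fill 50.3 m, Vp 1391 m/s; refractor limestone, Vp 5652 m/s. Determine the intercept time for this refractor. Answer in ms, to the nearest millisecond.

70 ms

θ_c = arcsin(V₁/V₂) = arcsin(1391/5652) = 14.25°; cos θ_c = 0.9692.
tᵢ = 2h·cos θ_c / V₁ = 2·50.3·0.9692 / 1391 = 0.07010 s.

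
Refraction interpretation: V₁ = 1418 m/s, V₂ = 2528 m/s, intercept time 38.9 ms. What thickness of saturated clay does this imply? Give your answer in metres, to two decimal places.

θ_c = arcsin(1418/2528) = 34.12°; cos θ_c = 0.8279.
tᵢ = 2h cos θ_c/V₁ ⇒ h = tᵢ·V₁/(2 cos θ_c) = 0.0389·1418/(2·0.8279) = 33.31 m.

33.31 m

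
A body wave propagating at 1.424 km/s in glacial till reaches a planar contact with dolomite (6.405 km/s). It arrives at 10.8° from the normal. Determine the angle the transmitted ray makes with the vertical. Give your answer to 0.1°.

Snell's law: sin θ₂ = (V₂/V₁)·sin θ₁ = (6.405/1.424)·sin 10.8° = 0.8428.
θ₂ = sin⁻¹(0.8428) = 57.44° (from vertical).

57.4°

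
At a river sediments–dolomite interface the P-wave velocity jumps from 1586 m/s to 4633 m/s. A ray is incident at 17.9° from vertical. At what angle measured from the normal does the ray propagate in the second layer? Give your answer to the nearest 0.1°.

63.9°

Snell's law: sin θ₂ = (V₂/V₁)·sin θ₁ = (4633/1586)·sin 17.9° = 0.8978.
θ₂ = sin⁻¹(0.8978) = 63.88° (from vertical).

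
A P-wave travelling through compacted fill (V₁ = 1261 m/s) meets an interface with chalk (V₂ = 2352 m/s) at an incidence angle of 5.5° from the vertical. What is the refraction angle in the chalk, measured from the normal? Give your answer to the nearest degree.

Snell's law: sin θ₂ = (V₂/V₁)·sin θ₁ = (2352/1261)·sin 5.5° = 0.1788.
θ₂ = arcsin 0.1788 = 10.30° from the normal.

10°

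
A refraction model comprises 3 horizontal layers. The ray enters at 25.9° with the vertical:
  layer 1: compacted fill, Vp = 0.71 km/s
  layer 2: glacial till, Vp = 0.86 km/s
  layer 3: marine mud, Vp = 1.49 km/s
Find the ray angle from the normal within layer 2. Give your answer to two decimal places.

Snell's law across each interface conserves sin θ / V, so sin θ_2 = V_2·sin θ₁/V₁.
sin θ_2 = 0.86 × sin 25.9° / 0.71 = 0.5291.
θ_2 = arcsin 0.5291 = 31.94°.

31.94°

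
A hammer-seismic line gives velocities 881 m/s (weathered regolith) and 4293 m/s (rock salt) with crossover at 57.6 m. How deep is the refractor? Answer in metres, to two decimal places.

23.39 m

x_cross = 2h·√((V₂+V₁)/(V₂−V₁)) → h = x_cross / (2·√((V₂+V₁)/(V₂−V₁))).
√((V₂+V₁)/(V₂−V₁)) = √((4293+881)/(4293−881)) = 1.2314.
h = 57.6 / (2·1.2314) = 23.39 m.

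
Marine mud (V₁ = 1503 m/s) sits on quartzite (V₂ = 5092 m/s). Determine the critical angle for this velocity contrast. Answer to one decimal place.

17.2°

At critical incidence the refracted ray runs along the interface (θ₂ = 90°), so sin θ_c = V₁/V₂.
θ_c = arcsin(1503/5092) = arcsin 0.2952 = 17.17°.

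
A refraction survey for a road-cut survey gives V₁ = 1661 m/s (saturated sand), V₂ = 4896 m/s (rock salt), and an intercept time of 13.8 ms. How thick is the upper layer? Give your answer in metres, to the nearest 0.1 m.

h = tᵢ·V₁·V₂ / (2·√(V₂²−V₁²)).
√(V₂²−V₁²) = √(4896² − 1661²) = 4605.6 m/s.
h = 0.0138 s × 1661 × 4896 / (2 × 4605.6) = 12.18 m.

12.2 m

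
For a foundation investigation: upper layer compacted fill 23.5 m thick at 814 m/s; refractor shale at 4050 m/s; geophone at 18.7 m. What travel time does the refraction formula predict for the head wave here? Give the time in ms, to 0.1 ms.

61.2 ms

θ_c = arcsin(V₁/V₂) = arcsin(814/4050) = 11.59°, cos θ_c = 0.9796.
Intercept time tᵢ = 2h cos θ_c / V₁ = 2·23.5·0.9796/814 = 0.05656 s.
t = x/V₂ + tᵢ = 18.7/4050 + 0.05656 = 0.06118 s.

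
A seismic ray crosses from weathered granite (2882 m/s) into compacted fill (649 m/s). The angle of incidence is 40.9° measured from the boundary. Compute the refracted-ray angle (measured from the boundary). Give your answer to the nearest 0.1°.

Angle from the normal: 90° − 40.9° = 49.1°.
Snell's law: sin θ₂ = (V₂/V₁)·sin θ₁ = (649/2882)·sin 49.1° = 0.1702.
θ₂ = arcsin 0.1702 = 9.80° from the normal.
From the interface: 90° − 9.80° = 80.20°.

80.2°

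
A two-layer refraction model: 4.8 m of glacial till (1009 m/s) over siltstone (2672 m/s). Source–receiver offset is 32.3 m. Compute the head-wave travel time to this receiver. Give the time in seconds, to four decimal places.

0.0209 s

θ_c = arcsin(V₁/V₂) = arcsin(1009/2672) = 22.19°, cos θ_c = 0.9260.
Intercept time tᵢ = 2h cos θ_c / V₁ = 2·4.8·0.9260/1009 = 0.00881 s.
t = x/V₂ + tᵢ = 32.3/2672 + 0.00881 = 0.02090 s.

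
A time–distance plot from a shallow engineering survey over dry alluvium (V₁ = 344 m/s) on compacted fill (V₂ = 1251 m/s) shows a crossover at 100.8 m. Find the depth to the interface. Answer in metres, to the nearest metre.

38 m

x_cross = 2h·√((V₂+V₁)/(V₂−V₁)) → h = x_cross / (2·√((V₂+V₁)/(V₂−V₁))).
√((V₂+V₁)/(V₂−V₁)) = √((1251+344)/(1251−344)) = 1.3261.
h = 100.8 / (2·1.3261) = 38.01 m.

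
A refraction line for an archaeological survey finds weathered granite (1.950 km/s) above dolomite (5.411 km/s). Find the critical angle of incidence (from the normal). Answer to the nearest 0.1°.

At critical incidence the refracted ray runs along the interface (θ₂ = 90°), so sin θ_c = V₁/V₂.
θ_c = arcsin(1.950/5.411) = arcsin 0.3604 = 21.12°.

21.1°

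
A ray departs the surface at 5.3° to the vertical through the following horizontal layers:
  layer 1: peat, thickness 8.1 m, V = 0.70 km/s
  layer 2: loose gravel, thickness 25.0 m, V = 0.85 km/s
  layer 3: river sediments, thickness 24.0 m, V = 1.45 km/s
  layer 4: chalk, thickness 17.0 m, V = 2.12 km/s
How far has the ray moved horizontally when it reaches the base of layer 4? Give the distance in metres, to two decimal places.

p = sin θ₁/V₁ = sin 5.3°/0.70 = 1.3196e-01 s/km is conserved through the stack.
Layer 1: θ = 5.30°; offset = 8.1·tan 5.30° = 0.7514 m.
Layer 2: sin θ = p·0.85 = 0.1122 → θ = 6.44°; offset = 25.0·tan 6.44° = 2.8219 m.
Layer 3: sin θ = p·1.45 = 0.1913 → θ = 11.03°; offset = 24.0·tan 11.03° = 4.6786 m.
Layer 4: sin θ = p·2.12 = 0.2798 → θ = 16.25°; offset = 17.0·tan 16.25° = 4.9535 m.
Total horizontal offset = 13.2055 m.

13.21 m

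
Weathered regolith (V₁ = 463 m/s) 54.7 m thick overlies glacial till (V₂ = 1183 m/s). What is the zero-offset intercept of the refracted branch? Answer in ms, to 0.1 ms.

tᵢ = 2h·√(V₂²−V₁²)/(V₁V₂).
√(V₂²−V₁²) = √(1183²−463²) = 1088.6 m/s.
tᵢ = 2·54.7·1088.6/(463·1183) = 0.21744 s.

217.4 ms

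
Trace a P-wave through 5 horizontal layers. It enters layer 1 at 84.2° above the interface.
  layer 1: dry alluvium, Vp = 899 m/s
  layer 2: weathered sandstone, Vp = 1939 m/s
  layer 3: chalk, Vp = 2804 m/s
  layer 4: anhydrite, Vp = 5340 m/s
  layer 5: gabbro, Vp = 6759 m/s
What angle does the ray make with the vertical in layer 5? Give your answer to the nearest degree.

49°

From the normal: θ₁ = 90° − 84.2° = 5.8°.
Snell's law across each interface conserves sin θ / V, so sin θ_5 = V_5·sin θ₁/V₁.
sin θ_5 = 6759 × sin 5.8° / 899 = 0.7598.
θ_5 = 49.44° from the vertical.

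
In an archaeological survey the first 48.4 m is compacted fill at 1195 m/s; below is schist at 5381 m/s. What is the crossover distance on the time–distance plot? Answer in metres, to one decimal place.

121.3 m

θ_c = arcsin(1195/5381) = 12.83°, so cos θ_c = 0.9750 and tᵢ = 2h cos θ_c/V₁ = 0.0790 s.
At crossover x/V₁ = x/V₂ + tᵢ ⇒ x = tᵢ/(1/V₁ − 1/V₂) = 0.07898/(8.3682e-04 − 1.8584e-04) = 121.33 m.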